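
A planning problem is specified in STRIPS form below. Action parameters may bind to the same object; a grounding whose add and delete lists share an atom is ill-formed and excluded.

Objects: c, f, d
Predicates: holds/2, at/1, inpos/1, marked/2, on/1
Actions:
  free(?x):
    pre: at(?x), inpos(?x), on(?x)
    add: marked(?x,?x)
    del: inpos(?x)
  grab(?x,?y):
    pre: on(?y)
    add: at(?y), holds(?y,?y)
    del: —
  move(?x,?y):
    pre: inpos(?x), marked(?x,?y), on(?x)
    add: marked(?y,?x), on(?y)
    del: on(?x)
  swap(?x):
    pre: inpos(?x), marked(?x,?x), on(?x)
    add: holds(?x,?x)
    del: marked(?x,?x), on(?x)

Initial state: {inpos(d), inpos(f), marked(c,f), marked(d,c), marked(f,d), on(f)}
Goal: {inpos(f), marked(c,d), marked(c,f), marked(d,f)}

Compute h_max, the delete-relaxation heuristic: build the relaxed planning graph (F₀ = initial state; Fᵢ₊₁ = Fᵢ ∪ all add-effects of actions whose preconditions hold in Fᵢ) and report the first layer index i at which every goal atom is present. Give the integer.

2

F0 = init (6 atoms)
F1 = F0 ∪ {at(f), holds(f,f), marked(d,f), on(d)}  (10 atoms)
F2 = F1 ∪ {at(d), holds(d,d), marked(c,d), marked(f,f), on(c)}  (15 atoms)
goal ⊆ F2  ⇒  h_max = 2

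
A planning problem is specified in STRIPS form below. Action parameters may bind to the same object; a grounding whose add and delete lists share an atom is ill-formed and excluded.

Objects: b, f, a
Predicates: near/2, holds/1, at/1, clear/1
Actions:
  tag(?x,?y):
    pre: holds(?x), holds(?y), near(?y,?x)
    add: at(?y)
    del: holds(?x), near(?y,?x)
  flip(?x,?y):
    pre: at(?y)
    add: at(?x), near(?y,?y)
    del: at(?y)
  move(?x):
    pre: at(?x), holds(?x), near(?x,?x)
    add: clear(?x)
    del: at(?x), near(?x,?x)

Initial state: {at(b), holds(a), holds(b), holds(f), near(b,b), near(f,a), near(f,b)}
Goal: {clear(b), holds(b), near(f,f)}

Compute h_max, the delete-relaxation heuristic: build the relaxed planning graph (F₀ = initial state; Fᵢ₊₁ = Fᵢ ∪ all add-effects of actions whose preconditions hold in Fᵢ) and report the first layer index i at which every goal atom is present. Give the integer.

2

F0 = init (7 atoms)
F1 = F0 ∪ {at(a), at(f), clear(b)}  (10 atoms)
F2 = F1 ∪ {near(a,a), near(f,f)}  (12 atoms)
goal ⊆ F2  ⇒  h_max = 2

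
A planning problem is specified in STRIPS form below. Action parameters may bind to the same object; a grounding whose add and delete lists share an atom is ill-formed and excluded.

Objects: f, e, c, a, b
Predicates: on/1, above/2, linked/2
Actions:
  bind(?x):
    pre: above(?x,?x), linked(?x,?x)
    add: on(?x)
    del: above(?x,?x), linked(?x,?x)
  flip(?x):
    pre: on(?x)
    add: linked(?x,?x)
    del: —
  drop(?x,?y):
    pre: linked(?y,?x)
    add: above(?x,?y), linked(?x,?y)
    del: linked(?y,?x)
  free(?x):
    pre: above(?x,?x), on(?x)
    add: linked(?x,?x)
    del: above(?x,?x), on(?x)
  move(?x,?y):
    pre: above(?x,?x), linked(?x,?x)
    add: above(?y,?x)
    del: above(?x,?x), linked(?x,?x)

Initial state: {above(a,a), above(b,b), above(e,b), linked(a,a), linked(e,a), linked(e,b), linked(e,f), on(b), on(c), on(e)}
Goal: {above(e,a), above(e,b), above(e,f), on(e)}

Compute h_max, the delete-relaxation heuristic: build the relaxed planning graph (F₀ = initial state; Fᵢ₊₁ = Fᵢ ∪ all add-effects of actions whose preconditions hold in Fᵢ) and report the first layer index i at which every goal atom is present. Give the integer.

2

F0 = init (10 atoms)
F1 = F0 ∪ {above(a,e), above(b,a), above(b,e), above(c,a), above(e,a), above(f,a), above(f,e), linked(a,e), linked(b,b), linked(b,e), linked(c,c), linked(e,e), linked(f,e), on(a)}  (24 atoms)
F2 = F1 ∪ {above(a,b), above(c,b), above(e,f), above(f,b)}  (28 atoms)
goal ⊆ F2  ⇒  h_max = 2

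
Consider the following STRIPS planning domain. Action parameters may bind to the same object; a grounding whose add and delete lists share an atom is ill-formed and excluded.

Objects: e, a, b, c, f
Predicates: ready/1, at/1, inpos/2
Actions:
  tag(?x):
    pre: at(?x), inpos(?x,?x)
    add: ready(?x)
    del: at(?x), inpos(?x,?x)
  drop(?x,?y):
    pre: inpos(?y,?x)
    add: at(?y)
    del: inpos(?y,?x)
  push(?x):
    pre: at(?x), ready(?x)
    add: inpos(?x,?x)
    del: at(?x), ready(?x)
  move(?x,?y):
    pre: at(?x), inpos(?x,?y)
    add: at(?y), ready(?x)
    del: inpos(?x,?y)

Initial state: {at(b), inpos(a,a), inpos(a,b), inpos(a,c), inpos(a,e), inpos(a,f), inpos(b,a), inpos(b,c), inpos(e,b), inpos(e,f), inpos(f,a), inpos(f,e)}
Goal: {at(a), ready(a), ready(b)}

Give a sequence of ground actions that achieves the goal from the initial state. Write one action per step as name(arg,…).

move(b,a); move(a,e)

1. move(b,a)  →  {at(a), at(b), inpos(a,a), inpos(a,b), inpos(a,c), inpos(a,e), inpos(a,f), inpos(b,c), inpos(e,b), inpos(e,f), inpos(f,a), inpos(f,e), ready(b)}
2. move(a,e)  →  {at(a), at(b), at(e), inpos(a,a), inpos(a,b), inpos(a,c), inpos(a,f), inpos(b,c), inpos(e,b), inpos(e,f), inpos(f,a), inpos(f,e), ready(a), ready(b)}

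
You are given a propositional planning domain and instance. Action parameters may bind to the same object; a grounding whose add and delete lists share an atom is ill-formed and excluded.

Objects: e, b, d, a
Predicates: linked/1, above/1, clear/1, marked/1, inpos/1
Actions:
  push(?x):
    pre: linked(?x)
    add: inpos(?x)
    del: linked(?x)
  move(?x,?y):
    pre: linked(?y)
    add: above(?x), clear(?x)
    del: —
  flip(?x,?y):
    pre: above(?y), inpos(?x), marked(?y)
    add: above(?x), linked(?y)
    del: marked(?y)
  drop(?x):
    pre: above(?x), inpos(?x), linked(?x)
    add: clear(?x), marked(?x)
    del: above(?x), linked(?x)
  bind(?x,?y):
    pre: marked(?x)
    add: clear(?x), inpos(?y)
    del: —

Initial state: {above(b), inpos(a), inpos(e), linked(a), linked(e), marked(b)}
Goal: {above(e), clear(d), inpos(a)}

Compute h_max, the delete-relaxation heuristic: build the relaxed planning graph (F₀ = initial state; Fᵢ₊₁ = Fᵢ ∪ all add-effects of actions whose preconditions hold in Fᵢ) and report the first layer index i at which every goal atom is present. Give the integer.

1

F0 = init (6 atoms)
F1 = F0 ∪ {above(a), above(d), above(e), clear(a), clear(b), clear(d), clear(e), inpos(b), inpos(d), linked(b)}  (16 atoms)
goal ⊆ F1  ⇒  h_max = 1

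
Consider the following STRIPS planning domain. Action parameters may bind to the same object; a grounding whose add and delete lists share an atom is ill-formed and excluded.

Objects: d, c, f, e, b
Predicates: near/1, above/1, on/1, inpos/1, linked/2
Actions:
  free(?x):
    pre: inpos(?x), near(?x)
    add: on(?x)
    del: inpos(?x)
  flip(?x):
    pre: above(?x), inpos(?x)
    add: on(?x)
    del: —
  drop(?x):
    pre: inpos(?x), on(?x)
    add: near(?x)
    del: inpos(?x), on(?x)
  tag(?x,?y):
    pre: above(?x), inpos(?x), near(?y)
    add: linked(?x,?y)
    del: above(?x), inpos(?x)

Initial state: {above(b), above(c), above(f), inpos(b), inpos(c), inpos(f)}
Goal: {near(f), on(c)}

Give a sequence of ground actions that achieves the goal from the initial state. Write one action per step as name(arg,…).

flip(c); flip(f); drop(f)

1. flip(c)  →  {above(b), above(c), above(f), inpos(b), inpos(c), inpos(f), on(c)}
2. flip(f)  →  {above(b), above(c), above(f), inpos(b), inpos(c), inpos(f), on(c), on(f)}
3. drop(f)  →  {above(b), above(c), above(f), inpos(b), inpos(c), near(f), on(c)}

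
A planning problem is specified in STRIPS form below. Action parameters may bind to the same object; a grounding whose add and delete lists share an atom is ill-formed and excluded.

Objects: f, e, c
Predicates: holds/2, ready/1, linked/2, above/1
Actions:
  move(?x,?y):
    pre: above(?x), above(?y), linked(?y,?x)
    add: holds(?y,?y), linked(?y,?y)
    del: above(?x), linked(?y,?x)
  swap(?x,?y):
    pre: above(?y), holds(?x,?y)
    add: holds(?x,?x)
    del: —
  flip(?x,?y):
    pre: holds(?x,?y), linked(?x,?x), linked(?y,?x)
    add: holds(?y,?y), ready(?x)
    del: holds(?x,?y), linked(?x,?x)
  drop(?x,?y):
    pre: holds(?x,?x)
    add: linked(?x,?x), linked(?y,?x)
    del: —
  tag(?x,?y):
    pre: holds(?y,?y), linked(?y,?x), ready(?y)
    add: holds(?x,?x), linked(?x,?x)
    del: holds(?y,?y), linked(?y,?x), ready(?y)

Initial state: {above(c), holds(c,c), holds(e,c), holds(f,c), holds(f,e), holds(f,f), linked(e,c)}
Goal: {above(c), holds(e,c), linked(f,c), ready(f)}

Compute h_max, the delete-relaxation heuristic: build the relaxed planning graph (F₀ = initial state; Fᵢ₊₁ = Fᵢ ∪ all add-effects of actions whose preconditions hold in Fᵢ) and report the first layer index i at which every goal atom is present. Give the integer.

F0 = init (7 atoms)
F1 = F0 ∪ {holds(e,e), linked(c,c), linked(c,f), linked(e,f), linked(f,c), linked(f,f)}  (13 atoms)
F2 = F1 ∪ {linked(c,e), linked(e,e), linked(f,e), ready(f)}  (17 atoms)
goal ⊆ F2  ⇒  h_max = 2

2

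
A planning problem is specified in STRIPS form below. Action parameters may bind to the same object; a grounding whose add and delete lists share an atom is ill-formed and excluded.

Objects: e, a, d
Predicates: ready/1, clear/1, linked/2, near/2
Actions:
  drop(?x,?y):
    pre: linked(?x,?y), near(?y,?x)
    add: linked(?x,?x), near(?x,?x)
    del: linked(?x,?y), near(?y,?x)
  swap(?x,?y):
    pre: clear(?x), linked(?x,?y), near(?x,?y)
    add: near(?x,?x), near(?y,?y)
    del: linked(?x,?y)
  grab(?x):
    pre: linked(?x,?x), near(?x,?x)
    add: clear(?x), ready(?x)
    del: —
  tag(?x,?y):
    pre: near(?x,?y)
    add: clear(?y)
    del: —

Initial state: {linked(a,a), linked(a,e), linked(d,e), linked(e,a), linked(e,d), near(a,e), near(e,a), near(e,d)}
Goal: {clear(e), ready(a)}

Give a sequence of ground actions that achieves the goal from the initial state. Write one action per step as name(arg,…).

drop(a,e); grab(a); tag(a,e)

1. drop(a,e)  →  {linked(a,a), linked(d,e), linked(e,a), linked(e,d), near(a,a), near(a,e), near(e,d)}
2. grab(a)  →  {clear(a), linked(a,a), linked(d,e), linked(e,a), linked(e,d), near(a,a), near(a,e), near(e,d), ready(a)}
3. tag(a,e)  →  {clear(a), clear(e), linked(a,a), linked(d,e), linked(e,a), linked(e,d), near(a,a), near(a,e), near(e,d), ready(a)}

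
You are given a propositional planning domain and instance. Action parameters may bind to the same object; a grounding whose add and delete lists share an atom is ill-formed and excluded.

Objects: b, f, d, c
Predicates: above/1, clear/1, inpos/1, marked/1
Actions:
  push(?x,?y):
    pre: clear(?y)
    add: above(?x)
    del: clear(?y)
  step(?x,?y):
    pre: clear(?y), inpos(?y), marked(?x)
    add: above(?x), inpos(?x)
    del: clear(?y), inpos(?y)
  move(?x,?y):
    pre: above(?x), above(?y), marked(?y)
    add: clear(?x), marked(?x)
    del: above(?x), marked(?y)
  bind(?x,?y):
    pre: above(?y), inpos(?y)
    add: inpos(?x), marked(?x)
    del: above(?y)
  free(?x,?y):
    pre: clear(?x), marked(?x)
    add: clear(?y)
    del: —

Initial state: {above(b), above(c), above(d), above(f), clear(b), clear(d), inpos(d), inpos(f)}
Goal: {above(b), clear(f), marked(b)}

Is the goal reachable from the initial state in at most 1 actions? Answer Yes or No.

No

1. bind(b,f)  →  {above(b), above(c), above(d), clear(b), clear(d), inpos(b), inpos(d), inpos(f), marked(b)}
2. free(b,f)  →  {above(b), above(c), above(d), clear(b), clear(d), clear(f), inpos(b), inpos(d), inpos(f), marked(b)}
optimal plan length = 2; 2 > 1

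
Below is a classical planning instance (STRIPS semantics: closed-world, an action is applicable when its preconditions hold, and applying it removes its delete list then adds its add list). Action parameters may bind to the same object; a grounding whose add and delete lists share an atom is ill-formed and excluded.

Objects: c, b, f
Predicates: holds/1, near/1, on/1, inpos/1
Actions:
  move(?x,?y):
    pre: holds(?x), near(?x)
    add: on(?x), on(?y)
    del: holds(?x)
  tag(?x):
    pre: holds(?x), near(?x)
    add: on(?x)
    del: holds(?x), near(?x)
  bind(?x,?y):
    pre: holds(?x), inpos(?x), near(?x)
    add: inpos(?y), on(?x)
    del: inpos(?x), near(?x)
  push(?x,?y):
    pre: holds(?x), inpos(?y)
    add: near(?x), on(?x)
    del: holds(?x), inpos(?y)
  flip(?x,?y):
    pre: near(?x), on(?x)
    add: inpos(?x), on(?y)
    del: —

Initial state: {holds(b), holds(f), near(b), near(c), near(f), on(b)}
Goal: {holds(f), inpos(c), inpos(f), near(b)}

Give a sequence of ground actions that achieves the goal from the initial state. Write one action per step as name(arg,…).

1. move(b,c)  →  {holds(f), near(b), near(c), near(f), on(b), on(c)}
2. flip(c,f)  →  {holds(f), inpos(c), near(b), near(c), near(f), on(b), on(c), on(f)}
3. flip(f,c)  →  {holds(f), inpos(c), inpos(f), near(b), near(c), near(f), on(b), on(c), on(f)}

move(b,c); flip(c,f); flip(f,c)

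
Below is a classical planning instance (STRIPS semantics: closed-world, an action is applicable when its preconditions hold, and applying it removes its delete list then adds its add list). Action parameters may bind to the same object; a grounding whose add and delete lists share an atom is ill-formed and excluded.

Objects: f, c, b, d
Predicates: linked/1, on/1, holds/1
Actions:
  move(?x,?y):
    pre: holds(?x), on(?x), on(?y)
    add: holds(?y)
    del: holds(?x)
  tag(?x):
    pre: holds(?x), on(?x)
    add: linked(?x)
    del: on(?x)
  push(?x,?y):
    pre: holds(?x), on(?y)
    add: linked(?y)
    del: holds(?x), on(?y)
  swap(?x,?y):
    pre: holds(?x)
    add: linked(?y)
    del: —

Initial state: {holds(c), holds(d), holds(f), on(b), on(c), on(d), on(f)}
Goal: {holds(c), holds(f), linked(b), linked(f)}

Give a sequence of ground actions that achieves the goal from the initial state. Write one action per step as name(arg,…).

tag(f); push(d,b)

1. tag(f)  →  {holds(c), holds(d), holds(f), linked(f), on(b), on(c), on(d)}
2. push(d,b)  →  {holds(c), holds(f), linked(b), linked(f), on(c), on(d)}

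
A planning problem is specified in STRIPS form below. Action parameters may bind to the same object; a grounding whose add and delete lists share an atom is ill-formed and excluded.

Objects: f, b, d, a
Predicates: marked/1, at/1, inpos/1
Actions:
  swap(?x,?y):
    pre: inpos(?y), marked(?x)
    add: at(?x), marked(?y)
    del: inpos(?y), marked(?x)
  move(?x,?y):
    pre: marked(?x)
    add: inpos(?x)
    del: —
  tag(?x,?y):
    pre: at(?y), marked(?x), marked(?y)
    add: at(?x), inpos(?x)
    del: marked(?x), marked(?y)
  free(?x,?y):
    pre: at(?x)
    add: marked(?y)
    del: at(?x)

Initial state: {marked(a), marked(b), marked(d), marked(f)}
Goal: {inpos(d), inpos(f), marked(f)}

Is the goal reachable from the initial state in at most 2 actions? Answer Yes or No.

1. move(f,f)  →  {inpos(f), marked(a), marked(b), marked(d), marked(f)}
2. move(d,f)  →  {inpos(d), inpos(f), marked(a), marked(b), marked(d), marked(f)}
optimal plan length = 2; 2 ≤ 2

Yes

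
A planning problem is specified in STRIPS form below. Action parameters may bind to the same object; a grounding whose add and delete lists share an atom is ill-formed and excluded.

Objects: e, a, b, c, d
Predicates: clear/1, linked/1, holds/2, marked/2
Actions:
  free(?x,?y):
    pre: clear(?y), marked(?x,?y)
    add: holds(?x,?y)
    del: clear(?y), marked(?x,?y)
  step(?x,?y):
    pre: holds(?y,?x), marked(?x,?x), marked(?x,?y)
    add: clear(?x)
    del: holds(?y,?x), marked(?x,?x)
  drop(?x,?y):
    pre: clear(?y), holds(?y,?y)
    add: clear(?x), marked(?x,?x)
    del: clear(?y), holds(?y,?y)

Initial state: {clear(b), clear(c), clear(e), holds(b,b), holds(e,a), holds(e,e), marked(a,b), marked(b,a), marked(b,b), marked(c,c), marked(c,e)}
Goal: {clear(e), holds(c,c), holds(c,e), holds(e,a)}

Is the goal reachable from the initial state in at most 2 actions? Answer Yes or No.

No

1. free(c,e)  →  {clear(b), clear(c), holds(b,b), holds(c,e), holds(e,a), holds(e,e), marked(a,b), marked(b,a), marked(b,b), marked(c,c)}
2. free(c,c)  →  {clear(b), holds(b,b), holds(c,c), holds(c,e), holds(e,a), holds(e,e), marked(a,b), marked(b,a), marked(b,b)}
3. drop(e,b)  →  {clear(e), holds(c,c), holds(c,e), holds(e,a), holds(e,e), marked(a,b), marked(b,a), marked(b,b), marked(e,e)}
optimal plan length = 3; 3 > 2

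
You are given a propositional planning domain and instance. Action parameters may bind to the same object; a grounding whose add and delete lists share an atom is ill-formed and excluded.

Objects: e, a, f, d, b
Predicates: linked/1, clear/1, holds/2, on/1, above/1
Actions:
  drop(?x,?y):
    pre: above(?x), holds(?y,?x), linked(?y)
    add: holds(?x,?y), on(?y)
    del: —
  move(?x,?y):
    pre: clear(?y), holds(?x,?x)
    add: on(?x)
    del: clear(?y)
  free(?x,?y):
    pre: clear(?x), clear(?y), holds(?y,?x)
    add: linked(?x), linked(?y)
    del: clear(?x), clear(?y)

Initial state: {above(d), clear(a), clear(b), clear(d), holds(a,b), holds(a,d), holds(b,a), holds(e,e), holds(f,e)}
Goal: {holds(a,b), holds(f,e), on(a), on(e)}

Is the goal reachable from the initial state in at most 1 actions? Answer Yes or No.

No

1. move(e,d)  →  {above(d), clear(a), clear(b), holds(a,b), holds(a,d), holds(b,a), holds(e,e), holds(f,e), on(e)}
2. free(a,b)  →  {above(d), holds(a,b), holds(a,d), holds(b,a), holds(e,e), holds(f,e), linked(a), linked(b), on(e)}
3. drop(d,a)  →  {above(d), holds(a,b), holds(a,d), holds(b,a), holds(d,a), holds(e,e), holds(f,e), linked(a), linked(b), on(a), on(e)}
optimal plan length = 3; 3 > 1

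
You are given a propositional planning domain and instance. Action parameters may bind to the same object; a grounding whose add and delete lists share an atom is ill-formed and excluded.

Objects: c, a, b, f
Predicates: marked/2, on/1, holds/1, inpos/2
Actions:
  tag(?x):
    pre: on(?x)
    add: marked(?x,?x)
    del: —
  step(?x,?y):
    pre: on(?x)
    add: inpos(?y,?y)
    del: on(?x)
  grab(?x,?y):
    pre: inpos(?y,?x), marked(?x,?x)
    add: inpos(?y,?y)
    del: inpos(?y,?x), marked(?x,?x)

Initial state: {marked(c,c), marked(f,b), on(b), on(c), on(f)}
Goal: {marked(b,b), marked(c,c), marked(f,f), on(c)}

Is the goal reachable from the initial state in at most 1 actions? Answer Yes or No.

No

1. tag(b)  →  {marked(b,b), marked(c,c), marked(f,b), on(b), on(c), on(f)}
2. tag(f)  →  {marked(b,b), marked(c,c), marked(f,b), marked(f,f), on(b), on(c), on(f)}
optimal plan length = 2; 2 > 1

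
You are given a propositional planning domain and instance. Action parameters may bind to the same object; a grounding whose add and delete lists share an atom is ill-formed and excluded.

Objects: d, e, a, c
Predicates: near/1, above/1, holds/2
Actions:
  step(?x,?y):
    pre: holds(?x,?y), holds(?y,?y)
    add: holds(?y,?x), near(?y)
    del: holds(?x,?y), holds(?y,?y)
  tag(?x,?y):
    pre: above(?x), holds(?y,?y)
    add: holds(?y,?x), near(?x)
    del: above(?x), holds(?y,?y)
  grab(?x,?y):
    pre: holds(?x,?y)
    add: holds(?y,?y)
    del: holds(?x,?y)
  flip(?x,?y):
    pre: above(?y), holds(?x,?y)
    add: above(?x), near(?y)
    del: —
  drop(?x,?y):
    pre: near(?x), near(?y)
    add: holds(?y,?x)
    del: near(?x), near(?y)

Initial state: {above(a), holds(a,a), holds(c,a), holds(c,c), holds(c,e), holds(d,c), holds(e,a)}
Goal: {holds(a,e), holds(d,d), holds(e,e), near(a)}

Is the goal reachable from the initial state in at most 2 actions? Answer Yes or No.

No

1. step(d,c)  →  {above(a), holds(a,a), holds(c,a), holds(c,d), holds(c,e), holds(e,a), near(c)}
2. step(e,a)  →  {above(a), holds(a,e), holds(c,a), holds(c,d), holds(c,e), near(a), near(c)}
3. grab(c,d)  →  {above(a), holds(a,e), holds(c,a), holds(c,e), holds(d,d), near(a), near(c)}
4. grab(c,e)  →  {above(a), holds(a,e), holds(c,a), holds(d,d), holds(e,e), near(a), near(c)}
optimal plan length = 4; 4 > 2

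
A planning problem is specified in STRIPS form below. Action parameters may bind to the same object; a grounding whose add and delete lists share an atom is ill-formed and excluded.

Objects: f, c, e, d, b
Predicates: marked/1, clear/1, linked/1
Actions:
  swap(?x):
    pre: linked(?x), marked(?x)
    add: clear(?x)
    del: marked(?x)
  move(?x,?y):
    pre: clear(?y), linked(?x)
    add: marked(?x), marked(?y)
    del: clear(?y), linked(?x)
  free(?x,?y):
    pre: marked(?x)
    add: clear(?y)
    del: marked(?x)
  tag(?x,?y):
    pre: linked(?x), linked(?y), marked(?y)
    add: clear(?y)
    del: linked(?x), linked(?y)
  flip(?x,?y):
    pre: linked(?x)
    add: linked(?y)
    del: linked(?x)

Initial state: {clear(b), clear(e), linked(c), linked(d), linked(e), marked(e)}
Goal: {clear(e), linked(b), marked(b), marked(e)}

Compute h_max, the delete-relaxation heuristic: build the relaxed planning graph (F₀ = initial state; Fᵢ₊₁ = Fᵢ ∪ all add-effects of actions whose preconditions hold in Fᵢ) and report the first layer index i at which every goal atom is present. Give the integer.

F0 = init (6 atoms)
F1 = F0 ∪ {clear(c), clear(d), clear(f), linked(b), linked(f), marked(b), marked(c), marked(d)}  (14 atoms)
goal ⊆ F1  ⇒  h_max = 1

1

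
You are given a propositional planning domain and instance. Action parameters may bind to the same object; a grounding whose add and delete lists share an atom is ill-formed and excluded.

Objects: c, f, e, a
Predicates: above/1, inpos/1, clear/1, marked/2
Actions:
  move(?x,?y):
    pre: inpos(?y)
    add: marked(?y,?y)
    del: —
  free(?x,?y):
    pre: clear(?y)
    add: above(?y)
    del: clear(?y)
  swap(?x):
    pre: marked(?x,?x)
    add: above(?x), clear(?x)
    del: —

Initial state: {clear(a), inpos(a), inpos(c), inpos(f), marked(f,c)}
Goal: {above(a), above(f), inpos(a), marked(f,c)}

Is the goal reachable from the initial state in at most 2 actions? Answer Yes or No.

No

1. move(c,f)  →  {clear(a), inpos(a), inpos(c), inpos(f), marked(f,c), marked(f,f)}
2. free(c,a)  →  {above(a), inpos(a), inpos(c), inpos(f), marked(f,c), marked(f,f)}
3. swap(f)  →  {above(a), above(f), clear(f), inpos(a), inpos(c), inpos(f), marked(f,c), marked(f,f)}
optimal plan length = 3; 3 > 2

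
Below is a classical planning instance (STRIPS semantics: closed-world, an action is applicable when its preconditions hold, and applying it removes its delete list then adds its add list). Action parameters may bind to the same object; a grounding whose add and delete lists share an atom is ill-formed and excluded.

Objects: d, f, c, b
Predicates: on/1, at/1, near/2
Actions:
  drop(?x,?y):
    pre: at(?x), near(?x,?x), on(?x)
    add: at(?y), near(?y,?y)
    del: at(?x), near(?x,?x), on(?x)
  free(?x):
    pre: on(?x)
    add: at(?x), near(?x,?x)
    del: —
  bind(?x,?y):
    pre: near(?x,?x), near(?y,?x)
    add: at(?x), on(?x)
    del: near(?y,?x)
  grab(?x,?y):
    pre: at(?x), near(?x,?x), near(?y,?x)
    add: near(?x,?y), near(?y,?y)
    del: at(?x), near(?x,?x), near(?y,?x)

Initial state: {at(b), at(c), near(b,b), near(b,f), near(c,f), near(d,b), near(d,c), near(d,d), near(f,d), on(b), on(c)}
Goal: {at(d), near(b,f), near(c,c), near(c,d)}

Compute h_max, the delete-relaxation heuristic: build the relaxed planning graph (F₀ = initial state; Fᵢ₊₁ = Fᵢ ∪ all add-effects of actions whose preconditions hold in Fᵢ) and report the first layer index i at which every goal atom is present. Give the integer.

F0 = init (11 atoms)
F1 = F0 ∪ {at(d), at(f), near(b,d), near(c,c), near(f,f), on(d)}  (17 atoms)
F2 = F1 ∪ {near(c,d), near(d,f), near(f,b), near(f,c), on(f)}  (22 atoms)
goal ⊆ F2  ⇒  h_max = 2

2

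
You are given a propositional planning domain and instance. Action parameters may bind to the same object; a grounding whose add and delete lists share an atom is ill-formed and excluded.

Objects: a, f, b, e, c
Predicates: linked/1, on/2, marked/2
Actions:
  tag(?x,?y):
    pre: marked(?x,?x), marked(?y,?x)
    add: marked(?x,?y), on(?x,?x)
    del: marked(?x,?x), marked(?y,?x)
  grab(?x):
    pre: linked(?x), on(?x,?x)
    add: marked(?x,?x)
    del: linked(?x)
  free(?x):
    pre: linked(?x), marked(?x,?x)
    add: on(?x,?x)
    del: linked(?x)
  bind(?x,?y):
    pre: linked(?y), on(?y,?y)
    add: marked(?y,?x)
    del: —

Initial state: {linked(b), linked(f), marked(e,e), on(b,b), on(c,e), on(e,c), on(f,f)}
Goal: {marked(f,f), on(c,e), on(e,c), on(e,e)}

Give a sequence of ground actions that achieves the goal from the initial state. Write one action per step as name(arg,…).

1. grab(f)  →  {linked(b), marked(e,e), marked(f,f), on(b,b), on(c,e), on(e,c), on(f,f)}
2. bind(e,b)  →  {linked(b), marked(b,e), marked(e,e), marked(f,f), on(b,b), on(c,e), on(e,c), on(f,f)}
3. tag(e,b)  →  {linked(b), marked(e,b), marked(f,f), on(b,b), on(c,e), on(e,c), on(e,e), on(f,f)}

grab(f); bind(e,b); tag(e,b)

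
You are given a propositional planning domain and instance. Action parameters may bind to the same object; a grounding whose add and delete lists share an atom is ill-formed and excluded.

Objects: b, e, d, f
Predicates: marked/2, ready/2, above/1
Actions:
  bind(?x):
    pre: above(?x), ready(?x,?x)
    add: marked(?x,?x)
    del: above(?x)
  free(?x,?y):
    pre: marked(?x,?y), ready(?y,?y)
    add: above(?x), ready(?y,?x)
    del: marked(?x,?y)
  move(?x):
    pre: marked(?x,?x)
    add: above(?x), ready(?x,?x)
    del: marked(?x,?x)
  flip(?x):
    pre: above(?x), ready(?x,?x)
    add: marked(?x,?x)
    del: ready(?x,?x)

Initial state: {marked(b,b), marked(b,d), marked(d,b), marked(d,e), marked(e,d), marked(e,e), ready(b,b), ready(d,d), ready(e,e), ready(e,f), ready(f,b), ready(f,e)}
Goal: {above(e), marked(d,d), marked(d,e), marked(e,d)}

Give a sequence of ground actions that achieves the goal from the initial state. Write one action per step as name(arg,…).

free(e,e); free(d,b); bind(d)

1. free(e,e)  →  {above(e), marked(b,b), marked(b,d), marked(d,b), marked(d,e), marked(e,d), ready(b,b), ready(d,d), ready(e,e), ready(e,f), ready(f,b), ready(f,e)}
2. free(d,b)  →  {above(d), above(e), marked(b,b), marked(b,d), marked(d,e), marked(e,d), ready(b,b), ready(b,d), ready(d,d), ready(e,e), ready(e,f), ready(f,b), ready(f,e)}
3. bind(d)  →  {above(e), marked(b,b), marked(b,d), marked(d,d), marked(d,e), marked(e,d), ready(b,b), ready(b,d), ready(d,d), ready(e,e), ready(e,f), ready(f,b), ready(f,e)}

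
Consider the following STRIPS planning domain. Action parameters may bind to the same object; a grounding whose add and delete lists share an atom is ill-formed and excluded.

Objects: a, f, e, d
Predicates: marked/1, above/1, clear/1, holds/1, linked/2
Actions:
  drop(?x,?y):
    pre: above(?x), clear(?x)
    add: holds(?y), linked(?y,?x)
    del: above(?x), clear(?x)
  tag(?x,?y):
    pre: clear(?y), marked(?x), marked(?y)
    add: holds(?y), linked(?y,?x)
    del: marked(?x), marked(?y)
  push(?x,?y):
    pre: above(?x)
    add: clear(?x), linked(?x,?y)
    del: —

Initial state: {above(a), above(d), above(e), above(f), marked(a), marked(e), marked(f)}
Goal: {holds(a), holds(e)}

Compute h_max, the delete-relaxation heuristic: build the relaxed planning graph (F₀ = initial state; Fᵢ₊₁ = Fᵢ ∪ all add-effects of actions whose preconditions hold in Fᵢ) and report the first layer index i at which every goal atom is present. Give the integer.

2

F0 = init (7 atoms)
F1 = F0 ∪ {clear(a), clear(d), clear(e), clear(f), linked(a,a), linked(a,d), linked(a,e), linked(a,f), linked(d,a), linked(d,d), linked(d,e), linked(d,f), linked(e,a), linked(e,d), linked(e,e), linked(e,f), linked(f,a), linked(f,d), linked(f,e), linked(f,f)}  (27 atoms)
F2 = F1 ∪ {holds(a), holds(d), holds(e), holds(f)}  (31 atoms)
goal ⊆ F2  ⇒  h_max = 2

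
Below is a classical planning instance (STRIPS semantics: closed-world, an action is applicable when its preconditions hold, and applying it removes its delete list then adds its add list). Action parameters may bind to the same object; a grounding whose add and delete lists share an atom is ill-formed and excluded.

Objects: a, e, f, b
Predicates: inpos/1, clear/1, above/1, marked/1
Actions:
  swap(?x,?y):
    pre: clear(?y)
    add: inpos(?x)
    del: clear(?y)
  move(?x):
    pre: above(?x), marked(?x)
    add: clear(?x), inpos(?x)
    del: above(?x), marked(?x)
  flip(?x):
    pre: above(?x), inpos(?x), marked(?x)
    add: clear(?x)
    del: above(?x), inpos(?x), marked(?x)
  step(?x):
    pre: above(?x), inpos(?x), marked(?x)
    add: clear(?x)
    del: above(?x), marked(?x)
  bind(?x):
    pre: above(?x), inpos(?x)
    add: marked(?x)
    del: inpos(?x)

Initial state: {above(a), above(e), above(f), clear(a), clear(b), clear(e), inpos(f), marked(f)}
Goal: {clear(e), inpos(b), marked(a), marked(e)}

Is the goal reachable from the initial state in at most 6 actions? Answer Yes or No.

Yes

1. swap(a,a)  →  {above(a), above(e), above(f), clear(b), clear(e), inpos(a), inpos(f), marked(f)}
2. swap(e,b)  →  {above(a), above(e), above(f), clear(e), inpos(a), inpos(e), inpos(f), marked(f)}
3. move(f)  →  {above(a), above(e), clear(e), clear(f), inpos(a), inpos(e), inpos(f)}
4. swap(b,f)  →  {above(a), above(e), clear(e), inpos(a), inpos(b), inpos(e), inpos(f)}
5. bind(a)  →  {above(a), above(e), clear(e), inpos(b), inpos(e), inpos(f), marked(a)}
6. bind(e)  →  {above(a), above(e), clear(e), inpos(b), inpos(f), marked(a), marked(e)}
optimal plan length = 6; 6 ≤ 6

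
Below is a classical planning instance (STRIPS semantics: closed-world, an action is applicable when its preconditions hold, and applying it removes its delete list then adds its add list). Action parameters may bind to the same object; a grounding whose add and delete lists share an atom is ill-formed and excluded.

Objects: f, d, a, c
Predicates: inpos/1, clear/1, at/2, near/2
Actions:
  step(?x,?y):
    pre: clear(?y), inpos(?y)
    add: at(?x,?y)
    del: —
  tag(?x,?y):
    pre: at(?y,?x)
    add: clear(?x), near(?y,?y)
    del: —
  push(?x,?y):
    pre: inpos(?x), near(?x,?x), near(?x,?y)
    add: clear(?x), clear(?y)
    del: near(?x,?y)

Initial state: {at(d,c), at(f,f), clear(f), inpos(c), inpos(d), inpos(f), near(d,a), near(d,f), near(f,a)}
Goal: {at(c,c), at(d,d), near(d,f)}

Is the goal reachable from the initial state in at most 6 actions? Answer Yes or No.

1. tag(c,d)  →  {at(d,c), at(f,f), clear(c), clear(f), inpos(c), inpos(d), inpos(f), near(d,a), near(d,d), near(d,f), near(f,a)}
2. step(c,c)  →  {at(c,c), at(d,c), at(f,f), clear(c), clear(f), inpos(c), inpos(d), inpos(f), near(d,a), near(d,d), near(d,f), near(f,a)}
3. push(d,d)  →  {at(c,c), at(d,c), at(f,f), clear(c), clear(d), clear(f), inpos(c), inpos(d), inpos(f), near(d,a), near(d,f), near(f,a)}
4. step(d,d)  →  {at(c,c), at(d,c), at(d,d), at(f,f), clear(c), clear(d), clear(f), inpos(c), inpos(d), inpos(f), near(d,a), near(d,f), near(f,a)}
optimal plan length = 4; 4 ≤ 6

Yes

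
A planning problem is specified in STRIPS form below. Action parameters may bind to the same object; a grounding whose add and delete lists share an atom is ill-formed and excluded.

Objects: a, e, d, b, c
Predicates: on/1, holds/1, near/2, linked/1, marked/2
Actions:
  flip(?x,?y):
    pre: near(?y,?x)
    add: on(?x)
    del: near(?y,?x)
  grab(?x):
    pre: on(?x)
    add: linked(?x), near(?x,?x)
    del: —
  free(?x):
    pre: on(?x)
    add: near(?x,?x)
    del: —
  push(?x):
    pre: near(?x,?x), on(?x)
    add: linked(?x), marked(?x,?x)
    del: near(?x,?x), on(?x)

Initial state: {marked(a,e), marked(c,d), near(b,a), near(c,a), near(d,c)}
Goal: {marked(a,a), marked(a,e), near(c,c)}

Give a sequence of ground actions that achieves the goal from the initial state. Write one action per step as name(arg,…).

1. flip(a,b)  →  {marked(a,e), marked(c,d), near(c,a), near(d,c), on(a)}
2. flip(c,d)  →  {marked(a,e), marked(c,d), near(c,a), on(a), on(c)}
3. grab(a)  →  {linked(a), marked(a,e), marked(c,d), near(a,a), near(c,a), on(a), on(c)}
4. grab(c)  →  {linked(a), linked(c), marked(a,e), marked(c,d), near(a,a), near(c,a), near(c,c), on(a), on(c)}
5. push(a)  →  {linked(a), linked(c), marked(a,a), marked(a,e), marked(c,d), near(c,a), near(c,c), on(c)}

flip(a,b); flip(c,d); grab(a); grab(c); push(a)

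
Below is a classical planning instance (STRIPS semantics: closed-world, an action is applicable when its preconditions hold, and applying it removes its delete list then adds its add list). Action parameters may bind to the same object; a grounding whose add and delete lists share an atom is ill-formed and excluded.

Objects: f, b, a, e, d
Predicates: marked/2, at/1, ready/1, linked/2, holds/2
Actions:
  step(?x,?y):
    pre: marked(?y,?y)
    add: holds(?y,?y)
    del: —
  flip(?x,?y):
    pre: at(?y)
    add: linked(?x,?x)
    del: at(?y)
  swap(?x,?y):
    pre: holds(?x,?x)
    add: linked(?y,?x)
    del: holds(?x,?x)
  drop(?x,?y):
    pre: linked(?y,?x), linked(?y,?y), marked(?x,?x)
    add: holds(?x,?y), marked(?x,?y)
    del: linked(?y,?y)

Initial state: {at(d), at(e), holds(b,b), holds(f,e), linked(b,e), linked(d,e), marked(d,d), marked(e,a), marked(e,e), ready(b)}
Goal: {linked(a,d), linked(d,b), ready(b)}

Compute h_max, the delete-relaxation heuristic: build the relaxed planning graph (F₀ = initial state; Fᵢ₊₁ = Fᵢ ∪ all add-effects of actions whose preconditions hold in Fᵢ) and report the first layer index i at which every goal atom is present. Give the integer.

2

F0 = init (10 atoms)
F1 = F0 ∪ {holds(d,d), holds(e,e), linked(a,a), linked(a,b), linked(b,b), linked(d,b), linked(d,d), linked(e,b), linked(e,e), linked(f,b), linked(f,f)}  (21 atoms)
F2 = F1 ∪ {holds(e,b), holds(e,d), linked(a,d), linked(a,e), linked(b,d), linked(e,d), linked(f,d), linked(f,e), marked(e,b), marked(e,d)}  (31 atoms)
goal ⊆ F2  ⇒  h_max = 2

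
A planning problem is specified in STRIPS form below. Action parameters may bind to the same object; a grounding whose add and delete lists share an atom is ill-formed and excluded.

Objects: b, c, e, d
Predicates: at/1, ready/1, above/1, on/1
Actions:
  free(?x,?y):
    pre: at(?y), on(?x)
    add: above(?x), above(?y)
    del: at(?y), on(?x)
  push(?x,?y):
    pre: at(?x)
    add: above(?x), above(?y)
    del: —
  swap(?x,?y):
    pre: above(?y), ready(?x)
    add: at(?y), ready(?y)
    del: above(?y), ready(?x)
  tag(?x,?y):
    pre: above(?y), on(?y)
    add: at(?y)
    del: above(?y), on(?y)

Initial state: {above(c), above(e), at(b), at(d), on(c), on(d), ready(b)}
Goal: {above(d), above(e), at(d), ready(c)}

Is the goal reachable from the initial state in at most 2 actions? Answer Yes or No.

Yes

1. free(d,b)  →  {above(b), above(c), above(d), above(e), at(d), on(c), ready(b)}
2. swap(b,c)  →  {above(b), above(d), above(e), at(c), at(d), on(c), ready(c)}
optimal plan length = 2; 2 ≤ 2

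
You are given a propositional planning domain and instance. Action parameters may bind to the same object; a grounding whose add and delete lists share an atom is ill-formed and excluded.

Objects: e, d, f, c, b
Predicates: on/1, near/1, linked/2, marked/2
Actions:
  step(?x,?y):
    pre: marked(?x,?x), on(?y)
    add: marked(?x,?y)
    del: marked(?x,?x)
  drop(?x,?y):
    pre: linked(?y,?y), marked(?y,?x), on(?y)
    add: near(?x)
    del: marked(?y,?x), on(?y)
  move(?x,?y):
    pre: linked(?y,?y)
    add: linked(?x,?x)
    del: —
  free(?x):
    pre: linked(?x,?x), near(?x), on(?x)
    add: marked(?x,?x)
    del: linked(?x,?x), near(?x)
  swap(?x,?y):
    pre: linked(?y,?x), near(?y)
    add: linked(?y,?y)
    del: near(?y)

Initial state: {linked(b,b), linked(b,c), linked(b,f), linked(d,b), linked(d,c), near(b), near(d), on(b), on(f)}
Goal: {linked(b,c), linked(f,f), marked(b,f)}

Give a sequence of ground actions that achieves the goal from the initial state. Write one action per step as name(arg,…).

move(f,b); free(b); step(b,f)

1. move(f,b)  →  {linked(b,b), linked(b,c), linked(b,f), linked(d,b), linked(d,c), linked(f,f), near(b), near(d), on(b), on(f)}
2. free(b)  →  {linked(b,c), linked(b,f), linked(d,b), linked(d,c), linked(f,f), marked(b,b), near(d), on(b), on(f)}
3. step(b,f)  →  {linked(b,c), linked(b,f), linked(d,b), linked(d,c), linked(f,f), marked(b,f), near(d), on(b), on(f)}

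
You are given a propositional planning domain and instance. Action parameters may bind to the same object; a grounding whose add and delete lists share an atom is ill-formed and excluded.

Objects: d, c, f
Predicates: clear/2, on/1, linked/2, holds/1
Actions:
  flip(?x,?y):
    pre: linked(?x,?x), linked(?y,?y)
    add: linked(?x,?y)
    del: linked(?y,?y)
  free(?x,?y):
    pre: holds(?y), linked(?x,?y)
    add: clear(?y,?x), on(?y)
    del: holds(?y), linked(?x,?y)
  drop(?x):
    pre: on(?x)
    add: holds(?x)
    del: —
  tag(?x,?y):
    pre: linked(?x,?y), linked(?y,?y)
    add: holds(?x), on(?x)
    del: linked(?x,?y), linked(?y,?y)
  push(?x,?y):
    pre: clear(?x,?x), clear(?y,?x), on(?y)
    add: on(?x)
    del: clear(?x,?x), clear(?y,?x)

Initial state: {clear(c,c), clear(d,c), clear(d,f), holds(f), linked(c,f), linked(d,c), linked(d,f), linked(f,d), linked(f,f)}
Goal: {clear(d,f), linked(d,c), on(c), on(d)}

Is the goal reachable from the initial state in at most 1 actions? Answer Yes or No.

No

1. tag(d,f)  →  {clear(c,c), clear(d,c), clear(d,f), holds(d), holds(f), linked(c,f), linked(d,c), linked(f,d), on(d)}
2. push(c,d)  →  {clear(d,f), holds(d), holds(f), linked(c,f), linked(d,c), linked(f,d), on(c), on(d)}
optimal plan length = 2; 2 > 1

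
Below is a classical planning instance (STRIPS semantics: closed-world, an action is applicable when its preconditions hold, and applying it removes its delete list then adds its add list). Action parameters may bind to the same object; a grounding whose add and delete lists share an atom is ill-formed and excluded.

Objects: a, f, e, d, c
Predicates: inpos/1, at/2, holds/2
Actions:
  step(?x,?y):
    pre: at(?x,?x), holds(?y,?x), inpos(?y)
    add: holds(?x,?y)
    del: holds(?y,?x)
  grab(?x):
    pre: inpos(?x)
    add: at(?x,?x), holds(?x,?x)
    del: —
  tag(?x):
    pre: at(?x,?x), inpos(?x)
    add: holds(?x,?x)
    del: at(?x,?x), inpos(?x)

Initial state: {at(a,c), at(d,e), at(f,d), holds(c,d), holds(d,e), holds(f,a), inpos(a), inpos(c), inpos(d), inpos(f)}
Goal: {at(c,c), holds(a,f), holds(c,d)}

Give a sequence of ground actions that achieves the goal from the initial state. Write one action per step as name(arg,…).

1. grab(a)  →  {at(a,a), at(a,c), at(d,e), at(f,d), holds(a,a), holds(c,d), holds(d,e), holds(f,a), inpos(a), inpos(c), inpos(d), inpos(f)}
2. step(a,f)  →  {at(a,a), at(a,c), at(d,e), at(f,d), holds(a,a), holds(a,f), holds(c,d), holds(d,e), inpos(a), inpos(c), inpos(d), inpos(f)}
3. grab(c)  →  {at(a,a), at(a,c), at(c,c), at(d,e), at(f,d), holds(a,a), holds(a,f), holds(c,c), holds(c,d), holds(d,e), inpos(a), inpos(c), inpos(d), inpos(f)}

grab(a); step(a,f); grab(c)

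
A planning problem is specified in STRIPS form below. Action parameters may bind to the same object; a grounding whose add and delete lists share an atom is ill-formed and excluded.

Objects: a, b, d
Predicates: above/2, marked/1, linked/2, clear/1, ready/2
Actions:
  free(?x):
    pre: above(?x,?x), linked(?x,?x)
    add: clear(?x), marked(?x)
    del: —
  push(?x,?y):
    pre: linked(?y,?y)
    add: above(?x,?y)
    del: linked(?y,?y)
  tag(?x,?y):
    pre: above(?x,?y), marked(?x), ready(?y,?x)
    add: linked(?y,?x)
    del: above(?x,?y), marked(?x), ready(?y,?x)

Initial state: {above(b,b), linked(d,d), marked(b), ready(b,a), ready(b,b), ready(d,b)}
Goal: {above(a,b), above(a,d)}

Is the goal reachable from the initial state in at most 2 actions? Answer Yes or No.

No

1. push(a,d)  →  {above(a,d), above(b,b), marked(b), ready(b,a), ready(b,b), ready(d,b)}
2. tag(b,b)  →  {above(a,d), linked(b,b), ready(b,a), ready(d,b)}
3. push(a,b)  →  {above(a,b), above(a,d), ready(b,a), ready(d,b)}
optimal plan length = 3; 3 > 2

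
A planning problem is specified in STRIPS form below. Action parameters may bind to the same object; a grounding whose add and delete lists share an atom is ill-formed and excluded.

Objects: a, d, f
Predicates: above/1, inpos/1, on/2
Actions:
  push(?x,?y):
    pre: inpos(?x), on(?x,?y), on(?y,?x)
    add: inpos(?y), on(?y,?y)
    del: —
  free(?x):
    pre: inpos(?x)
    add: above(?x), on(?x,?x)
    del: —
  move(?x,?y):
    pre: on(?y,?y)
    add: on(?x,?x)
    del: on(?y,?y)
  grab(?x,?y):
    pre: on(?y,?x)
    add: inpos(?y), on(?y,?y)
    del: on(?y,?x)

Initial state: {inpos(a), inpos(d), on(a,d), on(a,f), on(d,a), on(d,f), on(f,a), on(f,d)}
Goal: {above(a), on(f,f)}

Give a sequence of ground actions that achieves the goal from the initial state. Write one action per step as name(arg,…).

push(a,f); free(a)

1. push(a,f)  →  {inpos(a), inpos(d), inpos(f), on(a,d), on(a,f), on(d,a), on(d,f), on(f,a), on(f,d), on(f,f)}
2. free(a)  →  {above(a), inpos(a), inpos(d), inpos(f), on(a,a), on(a,d), on(a,f), on(d,a), on(d,f), on(f,a), on(f,d), on(f,f)}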